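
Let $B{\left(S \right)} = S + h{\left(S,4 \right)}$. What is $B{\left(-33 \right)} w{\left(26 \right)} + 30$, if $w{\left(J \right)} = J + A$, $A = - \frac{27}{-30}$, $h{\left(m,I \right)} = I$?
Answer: $- \frac{7501}{10} \approx -750.1$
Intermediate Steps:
$A = \frac{9}{10}$ ($A = \left(-27\right) \left(- \frac{1}{30}\right) = \frac{9}{10} \approx 0.9$)
$B{\left(S \right)} = 4 + S$ ($B{\left(S \right)} = S + 4 = 4 + S$)
$w{\left(J \right)} = \frac{9}{10} + J$ ($w{\left(J \right)} = J + \frac{9}{10} = \frac{9}{10} + J$)
$B{\left(-33 \right)} w{\left(26 \right)} + 30 = \left(4 - 33\right) \left(\frac{9}{10} + 26\right) + 30 = \left(-29\right) \frac{269}{10} + 30 = - \frac{7801}{10} + 30 = - \frac{7501}{10}$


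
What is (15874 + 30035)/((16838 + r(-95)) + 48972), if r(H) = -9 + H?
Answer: 15303/21902 ≈ 0.69870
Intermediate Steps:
(15874 + 30035)/((16838 + r(-95)) + 48972) = (15874 + 30035)/((16838 + (-9 - 95)) + 48972) = 45909/((16838 - 104) + 48972) = 45909/(16734 + 48972) = 45909/65706 = 45909*(1/65706) = 15303/21902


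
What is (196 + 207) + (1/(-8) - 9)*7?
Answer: 2713/8 ≈ 339.13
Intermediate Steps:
(196 + 207) + (1/(-8) - 9)*7 = 403 + (-⅛ - 9)*7 = 403 - 73/8*7 = 403 - 511/8 = 2713/8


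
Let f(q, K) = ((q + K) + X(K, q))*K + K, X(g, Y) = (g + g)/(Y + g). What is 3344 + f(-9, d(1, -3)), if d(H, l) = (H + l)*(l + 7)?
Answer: 58896/17 ≈ 3464.5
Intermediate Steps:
X(g, Y) = 2*g/(Y + g) (X(g, Y) = (2*g)/(Y + g) = 2*g/(Y + g))
d(H, l) = (7 + l)*(H + l) (d(H, l) = (H + l)*(7 + l) = (7 + l)*(H + l))
f(q, K) = K + K*(K + q + 2*K/(K + q)) (f(q, K) = ((q + K) + 2*K/(q + K))*K + K = ((K + q) + 2*K/(K + q))*K + K = (K + q + 2*K/(K + q))*K + K = K*(K + q + 2*K/(K + q)) + K = K + K*(K + q + 2*K/(K + q)))
3344 + f(-9, d(1, -3)) = 3344 + ((-3)² + 7*1 + 7*(-3) + 1*(-3))*(2*((-3)² + 7*1 + 7*(-3) + 1*(-3)) + (((-3)² + 7*1 + 7*(-3) + 1*(-3)) - 9)*(1 + ((-3)² + 7*1 + 7*(-3) + 1*(-3)) - 9))/(((-3)² + 7*1 + 7*(-3) + 1*(-3)) - 9) = 3344 + (9 + 7 - 21 - 3)*(2*(9 + 7 - 21 - 3) + ((9 + 7 - 21 - 3) - 9)*(1 + (9 + 7 - 21 - 3) - 9))/((9 + 7 - 21 - 3) - 9) = 3344 - 8*(2*(-8) + (-8 - 9)*(1 - 8 - 9))/(-8 - 9) = 3344 - 8*(-16 - 17*(-16))/(-17) = 3344 - 8*(-1/17)*(-16 + 272) = 3344 - 8*(-1/17)*256 = 3344 + 2048/17 = 58896/17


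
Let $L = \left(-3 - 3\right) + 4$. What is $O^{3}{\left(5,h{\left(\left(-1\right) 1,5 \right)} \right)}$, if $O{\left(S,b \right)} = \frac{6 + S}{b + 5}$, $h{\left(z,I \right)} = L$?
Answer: $\frac{1331}{27} \approx 49.296$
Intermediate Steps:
$L = -2$ ($L = -6 + 4 = -2$)
$h{\left(z,I \right)} = -2$
$O{\left(S,b \right)} = \frac{6 + S}{5 + b}$
$O^{3}{\left(5,h{\left(\left(-1\right) 1,5 \right)} \right)} = \left(\frac{6 + 5}{5 - 2}\right)^{3} = \left(\frac{1}{3} \cdot 11\right)^{3} = \left(\frac{11}{3}\right)^{3} = \frac{1331}{27}$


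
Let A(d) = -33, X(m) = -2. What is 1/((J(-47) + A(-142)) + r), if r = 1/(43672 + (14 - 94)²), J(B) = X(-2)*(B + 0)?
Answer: 50072/3054393 ≈ 0.016393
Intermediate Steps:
J(B) = -2*B (J(B) = -2*(B + 0) = -2*B)
r = 1/50072 (r = 1/(43672 + (-80)²) = 1/(43672 + 6400) = 1/50072 ≈ 1.9971e-5)
1/((J(-47) + A(-142)) + r) = 1/((-2*(-47) - 33) + 1/50072) = 1/((94 - 33) + 1/50072) = 1/(61 + 1/50072) = 1/(3054393/50072) = 50072/3054393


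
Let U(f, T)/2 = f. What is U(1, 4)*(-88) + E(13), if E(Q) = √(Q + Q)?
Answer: -176 + √26 ≈ -170.90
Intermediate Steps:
U(f, T) = 2*f
E(Q) = √2*√Q (E(Q) = √(2*Q) = √2*√Q)
U(1, 4)*(-88) + E(13) = (2*1)*(-88) + √2*√13 = 2*(-88) + √26 = -176 + √26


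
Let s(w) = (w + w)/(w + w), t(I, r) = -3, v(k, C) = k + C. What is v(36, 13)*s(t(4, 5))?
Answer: 49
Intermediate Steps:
v(k, C) = C + k
s(w) = 1 (s(w) = (2*w)/((2*w)) = (2*w)*(1/(2*w)) = 1)
v(36, 13)*s(t(4, 5)) = (13 + 36)*1 = 49*1 = 49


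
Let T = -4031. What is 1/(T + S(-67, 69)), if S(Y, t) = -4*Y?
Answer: -1/3763 ≈ -0.00026575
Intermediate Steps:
1/(T + S(-67, 69)) = 1/(-4031 - 4*(-67)) = 1/(-4031 + 268) = 1/(-3763) = -1/3763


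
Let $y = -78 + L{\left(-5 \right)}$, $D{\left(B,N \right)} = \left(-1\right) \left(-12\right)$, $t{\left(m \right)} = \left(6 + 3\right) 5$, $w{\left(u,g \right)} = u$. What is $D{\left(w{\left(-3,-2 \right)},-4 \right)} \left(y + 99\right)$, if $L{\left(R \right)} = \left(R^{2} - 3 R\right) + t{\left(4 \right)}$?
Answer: $1272$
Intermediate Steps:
$t{\left(m \right)} = 45$ ($t{\left(m \right)} = 9 \cdot 5 = 45$)
$D{\left(B,N \right)} = 12$
$L{\left(R \right)} = 45 + R^{2} - 3 R$ ($L{\left(R \right)} = \left(R^{2} - 3 R\right) + 45 = 45 + R^{2} - 3 R$)
$y = 7$ ($y = -78 + \left(45 + \left(-5\right)^{2} - -15\right) = -78 + \left(45 + 25 + 15\right) = -78 + 85 = 7$)
$D{\left(w{\left(-3,-2 \right)},-4 \right)} \left(y + 99\right) = 12 \left(7 + 99\right) = 12 \cdot 106 = 1272$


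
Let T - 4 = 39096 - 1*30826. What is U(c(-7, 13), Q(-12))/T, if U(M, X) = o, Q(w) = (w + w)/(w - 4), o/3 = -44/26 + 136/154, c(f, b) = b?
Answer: -405/1380379 ≈ -0.00029340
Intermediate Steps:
T = 8274 (T = 4 + (39096 - 1*30826) = 4 + (39096 - 30826) = 4 + 8270 = 8274)
o = -2430/1001 (o = 3*(-44/26 + 136/154) = 3*(-44*1/26 + 136*(1/154)) = 3*(-22/13 + 68/77) = 3*(-810/1001) = -2430/1001 ≈ -2.4276)
Q(w) = 2*w/(-4 + w) (Q(w) = (2*w)/(-4 + w) = 2*w/(-4 + w))
U(M, X) = -2430/1001
U(c(-7, 13), Q(-12))/T = -2430/1001/8274 = -2430/1001*1/8274 = -405/1380379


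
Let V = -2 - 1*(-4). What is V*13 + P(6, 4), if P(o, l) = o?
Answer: 32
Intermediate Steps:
V = 2 (V = -2 + 4 = 2)
V*13 + P(6, 4) = 2*13 + 6 = 26 + 6 = 32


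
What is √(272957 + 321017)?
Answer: √593974 ≈ 770.70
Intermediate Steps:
√(272957 + 321017) = √593974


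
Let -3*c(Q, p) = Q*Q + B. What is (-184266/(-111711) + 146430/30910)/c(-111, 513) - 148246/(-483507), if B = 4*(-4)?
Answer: 208894532942976857/684791047231776045 ≈ 0.30505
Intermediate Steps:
B = -16
c(Q, p) = 16/3 - Q²/3 (c(Q, p) = -(Q*Q - 16)/3 = -(Q² - 16)/3 = -(-16 + Q²)/3 = 16/3 - Q²/3)
(-184266/(-111711) + 146430/30910)/c(-111, 513) - 148246/(-483507) = (-184266/(-111711) + 146430/30910)/(16/3 - ⅓*(-111)²) - 148246/(-483507) = (-184266*(-1/111711) + 146430*(1/30910))/(16/3 - ⅓*12321) - 148246*(-1/483507) = (61422/37237 + 14643/3091)/(16/3 - 4107) + 148246/483507 = 735116793/(115099567*(-12305/3)) + 148246/483507 = (735116793/115099567)*(-3/12305) + 148246/483507 = -2205350379/1416300171935 + 148246/483507 = 208894532942976857/684791047231776045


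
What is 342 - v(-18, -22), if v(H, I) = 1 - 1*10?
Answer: 351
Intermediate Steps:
v(H, I) = -9 (v(H, I) = 1 - 10 = -9)
342 - v(-18, -22) = 342 - 1*(-9) = 342 + 9 = 351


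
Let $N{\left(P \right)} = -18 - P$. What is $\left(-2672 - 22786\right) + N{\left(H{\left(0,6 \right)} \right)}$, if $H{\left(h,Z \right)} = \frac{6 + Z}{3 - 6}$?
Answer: $-25472$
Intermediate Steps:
$H{\left(h,Z \right)} = -2 - \frac{Z}{3}$ ($H{\left(h,Z \right)} = \frac{6 + Z}{-3} = \left(6 + Z\right) \left(- \frac{1}{3}\right) = -2 - \frac{Z}{3}$)
$\left(-2672 - 22786\right) + N{\left(H{\left(0,6 \right)} \right)} = \left(-2672 - 22786\right) - \left(16 - 2\right) = -25458 - 14 = -25472$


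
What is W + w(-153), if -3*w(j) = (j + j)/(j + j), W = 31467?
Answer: 94400/3 ≈ 31467.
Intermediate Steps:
w(j) = -⅓ (w(j) = -(j + j)/(3*(j + j)) = -2*j/(3*(2*j)) = -2*j*1/(2*j)/3 = -⅓*1 = -⅓)
W + w(-153) = 31467 - ⅓ = 94400/3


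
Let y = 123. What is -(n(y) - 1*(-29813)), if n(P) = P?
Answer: -29936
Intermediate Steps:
-(n(y) - 1*(-29813)) = -(123 - 1*(-29813)) = -(123 + 29813) = -1*29936 = -29936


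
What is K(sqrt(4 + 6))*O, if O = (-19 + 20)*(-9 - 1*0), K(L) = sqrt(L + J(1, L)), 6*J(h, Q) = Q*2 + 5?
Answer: -3*sqrt(30 + 48*sqrt(10))/2 ≈ -20.224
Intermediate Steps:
J(h, Q) = 5/6 + Q/3 (J(h, Q) = (Q*2 + 5)/6 = (2*Q + 5)/6 = (5 + 2*Q)/6 = 5/6 + Q/3)
K(L) = sqrt(5/6 + 4*L/3) (K(L) = sqrt(L + (5/6 + L/3)) = sqrt(5/6 + 4*L/3))
O = -9 (O = 1*(-9 + 0) = 1*(-9) = -9)
K(sqrt(4 + 6))*O = (sqrt(30 + 48*sqrt(4 + 6))/6)*(-9) = (sqrt(30 + 48*sqrt(10))/6)*(-9) = -3*sqrt(30 + 48*sqrt(10))/2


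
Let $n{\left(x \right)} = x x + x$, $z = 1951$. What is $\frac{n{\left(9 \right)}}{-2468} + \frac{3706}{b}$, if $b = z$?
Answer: $\frac{4485409}{2407534} \approx 1.8631$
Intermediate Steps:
$b = 1951$
$n{\left(x \right)} = x + x^{2}$ ($n{\left(x \right)} = x^{2} + x = x + x^{2}$)
$\frac{n{\left(9 \right)}}{-2468} + \frac{3706}{b} = \frac{9 \left(1 + 9\right)}{-2468} + \frac{3706}{1951} = 9 \cdot 10 \left(- \frac{1}{2468}\right) + 3706 \cdot \frac{1}{1951} = 90 \left(- \frac{1}{2468}\right) + \frac{3706}{1951} = - \frac{45}{1234} + \frac{3706}{1951} = \frac{4485409}{2407534}$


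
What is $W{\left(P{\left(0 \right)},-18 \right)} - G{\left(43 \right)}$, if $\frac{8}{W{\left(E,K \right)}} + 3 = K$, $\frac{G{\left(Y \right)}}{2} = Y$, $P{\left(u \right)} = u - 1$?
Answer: $- \frac{1814}{21} \approx -86.381$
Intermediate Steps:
$P{\left(u \right)} = -1 + u$
$G{\left(Y \right)} = 2 Y$
$W{\left(E,K \right)} = \frac{8}{-3 + K}$
$W{\left(P{\left(0 \right)},-18 \right)} - G{\left(43 \right)} = \frac{8}{-3 - 18} - 2 \cdot 43 = \frac{8}{-21} - 86 = 8 \left(- \frac{1}{21}\right) - 86 = - \frac{8}{21} - 86 = - \frac{1814}{21}$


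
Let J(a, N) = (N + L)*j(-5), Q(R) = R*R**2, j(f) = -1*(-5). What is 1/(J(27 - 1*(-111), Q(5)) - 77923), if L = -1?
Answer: -1/77303 ≈ -1.2936e-5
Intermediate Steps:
j(f) = 5
Q(R) = R**3
J(a, N) = -5 + 5*N (J(a, N) = (N - 1)*5 = (-1 + N)*5 = -5 + 5*N)
1/(J(27 - 1*(-111), Q(5)) - 77923) = 1/((-5 + 5*5**3) - 77923) = 1/((-5 + 5*125) - 77923) = 1/((-5 + 625) - 77923) = 1/(620 - 77923) = 1/(-77303) = -1/77303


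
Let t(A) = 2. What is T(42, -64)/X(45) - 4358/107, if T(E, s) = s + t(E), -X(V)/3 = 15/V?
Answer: 2276/107 ≈ 21.271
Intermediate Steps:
X(V) = -45/V
T(E, s) = 2 + s (T(E, s) = s + 2 = 2 + s)
T(42, -64)/X(45) - 4358/107 = (2 - 64)/((-45/45)) - 4358/107 = -62/((-45*1/45)) - 4358*1/107 = -62/(-1) - 4358/107 = -62*(-1) - 4358/107 = 62 - 4358/107 = 2276/107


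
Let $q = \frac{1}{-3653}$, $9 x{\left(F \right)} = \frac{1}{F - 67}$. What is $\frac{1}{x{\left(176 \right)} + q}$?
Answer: $\frac{3583593}{2672} \approx 1341.2$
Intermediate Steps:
$x{\left(F \right)} = \frac{1}{9 \left(-67 + F\right)}$ ($x{\left(F \right)} = \frac{1}{9 \left(F - 67\right)} = \frac{1}{9 \left(-67 + F\right)}$)
$q = - \frac{1}{3653} \approx -0.00027375$
$\frac{1}{x{\left(176 \right)} + q} = \frac{1}{\frac{1}{9 \left(-67 + 176\right)} - \frac{1}{3653}} = \frac{1}{\frac{1}{9 \cdot 109} - \frac{1}{3653}} = \frac{1}{\frac{1}{9} \cdot \frac{1}{109} - \frac{1}{3653}} = \frac{1}{\frac{1}{981} - \frac{1}{3653}} = \frac{1}{\frac{2672}{3583593}} = \frac{3583593}{2672}$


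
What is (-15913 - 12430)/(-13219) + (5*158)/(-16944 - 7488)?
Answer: 341016583/161483304 ≈ 2.1118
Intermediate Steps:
(-15913 - 12430)/(-13219) + (5*158)/(-16944 - 7488) = -28343*(-1/13219) + 790/(-24432) = 28343/13219 + 790*(-1/24432) = 28343/13219 - 395/12216 = 341016583/161483304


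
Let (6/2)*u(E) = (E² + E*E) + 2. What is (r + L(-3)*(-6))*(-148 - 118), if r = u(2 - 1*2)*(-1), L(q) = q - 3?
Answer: -28196/3 ≈ -9398.7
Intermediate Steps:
u(E) = ⅔ + 2*E²/3 (u(E) = ((E² + E*E) + 2)/3 = ((E² + E²) + 2)/3 = (2*E² + 2)/3 = (2 + 2*E²)/3 = ⅔ + 2*E²/3)
L(q) = -3 + q
r = -⅔ (r = (⅔ + 2*(2 - 1*2)²/3)*(-1) = (⅔ + 2*(2 - 2)²/3)*(-1) = (⅔ + (⅔)*0²)*(-1) = (⅔ + (⅔)*0)*(-1) = (⅔ + 0)*(-1) = (⅔)*(-1) = -⅔ ≈ -0.66667)
(r + L(-3)*(-6))*(-148 - 118) = (-⅔ + (-3 - 3)*(-6))*(-148 - 118) = (-⅔ - 6*(-6))*(-266) = (-⅔ + 36)*(-266) = (106/3)*(-266) = -28196/3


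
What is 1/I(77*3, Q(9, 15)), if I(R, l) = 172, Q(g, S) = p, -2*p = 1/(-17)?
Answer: 1/172 ≈ 0.0058140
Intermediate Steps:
p = 1/34 (p = -½/(-17) = -½*(-1/17) = 1/34 ≈ 0.029412)
Q(g, S) = 1/34
1/I(77*3, Q(9, 15)) = 1/172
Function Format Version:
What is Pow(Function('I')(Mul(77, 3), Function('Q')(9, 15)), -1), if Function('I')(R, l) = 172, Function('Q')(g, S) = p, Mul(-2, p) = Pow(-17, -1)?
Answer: Rational(1, 172) ≈ 0.0058140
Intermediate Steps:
p = Rational(1, 34) (p = Mul(Rational(-1, 2), Pow(-17, -1)) = Mul(Rational(-1, 2), Rational(-1, 17)) = Rational(1, 34) ≈ 0.029412)
Function('Q')(g, S) = Rational(1, 34)
Pow(Function('I')(Mul(77, 3), Function('Q')(9, 15)), -1) = Pow(172, -1) = Rational(1, 172)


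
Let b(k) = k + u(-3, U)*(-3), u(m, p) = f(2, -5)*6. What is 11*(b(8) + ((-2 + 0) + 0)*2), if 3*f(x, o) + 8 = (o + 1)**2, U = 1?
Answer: -484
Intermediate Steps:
f(x, o) = -8/3 + (1 + o)**2/3 (f(x, o) = -8/3 + (o + 1)**2/3 = -8/3 + (1 + o)**2/3)
u(m, p) = 16 (u(m, p) = (-8/3 + (1 - 5)**2/3)*6 = (-8/3 + (1/3)*(-4)**2)*6 = (-8/3 + (1/3)*16)*6 = (-8/3 + 16/3)*6 = (8/3)*6 = 16)
b(k) = -48 + k (b(k) = k + 16*(-3) = k - 48 = -48 + k)
11*(b(8) + ((-2 + 0) + 0)*2) = 11*((-48 + 8) + ((-2 + 0) + 0)*2) = 11*(-40 + (-2 + 0)*2) = 11*(-40 - 2*2) = 11*(-40 - 4) = 11*(-44) = -484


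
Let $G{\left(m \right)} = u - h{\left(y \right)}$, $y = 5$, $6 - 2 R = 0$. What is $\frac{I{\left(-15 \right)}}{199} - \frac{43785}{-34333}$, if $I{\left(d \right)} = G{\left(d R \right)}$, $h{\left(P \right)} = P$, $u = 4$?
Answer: $\frac{62438}{49153} \approx 1.2703$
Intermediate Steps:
$R = 3$ ($R = 3 - 0 = 3 + 0 = 3$)
$G{\left(m \right)} = -1$ ($G{\left(m \right)} = 4 - 5 = -1$)
$I{\left(d \right)} = -1$
$\frac{I{\left(-15 \right)}}{199} - \frac{43785}{-34333} = - \frac{1}{199} - \frac{43785}{-34333} = \left(-1\right) \frac{1}{199} - - \frac{315}{247} = - \frac{1}{199} + \frac{315}{247} = \frac{62438}{49153}$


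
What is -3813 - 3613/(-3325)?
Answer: -12674612/3325 ≈ -3811.9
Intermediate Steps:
-3813 - 3613/(-3325) = -3813 - 3613*(-1/3325) = -3813 + 3613/3325 = -12674612/3325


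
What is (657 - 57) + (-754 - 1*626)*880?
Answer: -1213800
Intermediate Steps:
(657 - 57) + (-754 - 1*626)*880 = 600 + (-754 - 626)*880 = 600 - 1380*880 = 600 - 1214400 = -1213800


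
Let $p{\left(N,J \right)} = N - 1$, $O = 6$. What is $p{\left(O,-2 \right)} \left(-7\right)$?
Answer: $-35$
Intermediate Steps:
$p{\left(N,J \right)} = -1 + N$ ($p{\left(N,J \right)} = N - 1 = -1 + N$)
$p{\left(O,-2 \right)} \left(-7\right) = \left(-1 + 6\right) \left(-7\right) = 5 \left(-7\right) = -35$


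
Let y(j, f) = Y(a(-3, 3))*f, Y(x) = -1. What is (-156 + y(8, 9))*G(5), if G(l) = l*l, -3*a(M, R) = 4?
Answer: -4125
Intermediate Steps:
a(M, R) = -4/3 (a(M, R) = -⅓*4 = -4/3)
G(l) = l²
y(j, f) = -f
(-156 + y(8, 9))*G(5) = (-156 - 1*9)*5² = (-156 - 9)*25 = -165*25 = -4125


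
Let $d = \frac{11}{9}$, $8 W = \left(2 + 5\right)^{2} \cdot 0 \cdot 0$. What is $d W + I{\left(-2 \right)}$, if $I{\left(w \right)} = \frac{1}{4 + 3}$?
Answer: $\frac{1}{7} \approx 0.14286$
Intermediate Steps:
$I{\left(w \right)} = \frac{1}{7}$
$W = 0$ ($W = \frac{\left(2 + 5\right)^{2} \cdot 0 \cdot 0}{8} = \frac{7^{2} \cdot 0 \cdot 0}{8} = \frac{49 \cdot 0 \cdot 0}{8} = \frac{0 \cdot 0}{8} = \frac{1}{8} \cdot 0 = 0$)
$d = \frac{11}{9}$ ($d = 11 \cdot \frac{1}{9} = \frac{11}{9} \approx 1.2222$)
$d W + I{\left(-2 \right)} = \frac{11}{9} \cdot 0 + \frac{1}{7} = 0 + \frac{1}{7} = \frac{1}{7}$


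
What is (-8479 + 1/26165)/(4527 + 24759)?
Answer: -110926517/383134095 ≈ -0.28952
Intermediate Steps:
(-8479 + 1/26165)/(4527 + 24759) = (-8479 + 1/26165)/29286 = -221853034/26165*1/29286 = -110926517/383134095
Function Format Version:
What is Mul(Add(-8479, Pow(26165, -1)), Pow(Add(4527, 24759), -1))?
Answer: Rational(-110926517, 383134095) ≈ -0.28952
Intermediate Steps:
Mul(Add(-8479, Pow(26165, -1)), Pow(Add(4527, 24759), -1)) = Mul(Add(-8479, Rational(1, 26165)), Pow(29286, -1)) = Mul(Rational(-221853034, 26165), Rational(1, 29286)) = Rational(-110926517, 383134095)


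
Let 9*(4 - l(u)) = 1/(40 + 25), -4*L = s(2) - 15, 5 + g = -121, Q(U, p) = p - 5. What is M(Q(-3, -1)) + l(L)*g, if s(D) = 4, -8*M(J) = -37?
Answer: -259563/520 ≈ -499.16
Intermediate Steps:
Q(U, p) = -5 + p
M(J) = 37/8 (M(J) = -1/8*(-37) = 37/8)
g = -126 (g = -5 - 121 = -126)
L = 11/4 (L = -(4 - 15)/4 = -1/4*(-11) = 11/4 ≈ 2.7500)
l(u) = 2339/585 (l(u) = 4 - 1/(9*(40 + 25)) = 4 - 1/9/65 = 4 - 1/9*1/65 = 4 - 1/585 = 2339/585)
M(Q(-3, -1)) + l(L)*g = 37/8 + (2339/585)*(-126) = 37/8 - 32746/65 = -259563/520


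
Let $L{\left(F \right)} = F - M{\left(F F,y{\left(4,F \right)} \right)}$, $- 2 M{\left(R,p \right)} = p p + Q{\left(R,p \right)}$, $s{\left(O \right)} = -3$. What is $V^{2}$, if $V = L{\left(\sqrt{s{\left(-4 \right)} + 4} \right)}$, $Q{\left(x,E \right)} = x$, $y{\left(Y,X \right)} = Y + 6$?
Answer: $\frac{10609}{4} \approx 2652.3$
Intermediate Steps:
$y{\left(Y,X \right)} = 6 + Y$
$M{\left(R,p \right)} = - \frac{R}{2} - \frac{p^{2}}{2}$ ($M{\left(R,p \right)} = - \frac{p p + R}{2} = - \frac{p^{2} + R}{2} = - \frac{R + p^{2}}{2} = - \frac{R}{2} - \frac{p^{2}}{2}$)
$L{\left(F \right)} = 50 + F + \frac{F^{2}}{2}$ ($L{\left(F \right)} = F - \left(- \frac{F F}{2} - \frac{\left(6 + 4\right)^{2}}{2}\right) = F - \left(- \frac{F^{2}}{2} - \frac{10^{2}}{2}\right) = F - \left(- \frac{F^{2}}{2} - 50\right) = F - \left(-50 - \frac{F^{2}}{2}\right) = F + \left(50 + \frac{F^{2}}{2}\right) = 50 + F + \frac{F^{2}}{2}$)
$V = \frac{103}{2}$ ($V = 50 + \sqrt{-3 + 4} + \frac{\left(\sqrt{-3 + 4}\right)^{2}}{2} = 50 + \sqrt{1} + \frac{\left(\sqrt{1}\right)^{2}}{2} = 50 + 1 + \frac{1^{2}}{2} = 50 + 1 + \frac{1}{2} \cdot 1 = 50 + 1 + \frac{1}{2} = \frac{103}{2} \approx 51.5$)
$V^{2} = \left(\frac{103}{2}\right)^{2} = \frac{10609}{4}$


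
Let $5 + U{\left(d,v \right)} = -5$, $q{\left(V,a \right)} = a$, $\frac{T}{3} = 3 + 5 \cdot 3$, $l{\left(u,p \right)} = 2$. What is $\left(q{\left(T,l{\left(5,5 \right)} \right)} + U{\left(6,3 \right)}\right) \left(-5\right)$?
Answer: $40$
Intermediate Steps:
$T = 54$ ($T = 3 \left(3 + 5 \cdot 3\right) = 3 \left(3 + 15\right) = 3 \cdot 18 = 54$)
$U{\left(d,v \right)} = -10$ ($U{\left(d,v \right)} = -5 - 5 = -10$)
$\left(q{\left(T,l{\left(5,5 \right)} \right)} + U{\left(6,3 \right)}\right) \left(-5\right) = \left(2 - 10\right) \left(-5\right) = \left(-8\right) \left(-5\right) = 40$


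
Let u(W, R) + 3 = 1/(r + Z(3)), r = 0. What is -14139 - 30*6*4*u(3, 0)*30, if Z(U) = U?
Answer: 43461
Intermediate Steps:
u(W, R) = -8/3 (u(W, R) = -3 + 1/(0 + 3) = -3 + 1/3 = -3 + ⅓ = -8/3)
-14139 - 30*6*4*u(3, 0)*30 = -14139 - 30*6*4*(-8)/3*30 = -14139 - 720*(-8)/3*30 = -14139 - 30*(-64)*30 = -14139 + 1920*30 = -14139 + 57600 = 43461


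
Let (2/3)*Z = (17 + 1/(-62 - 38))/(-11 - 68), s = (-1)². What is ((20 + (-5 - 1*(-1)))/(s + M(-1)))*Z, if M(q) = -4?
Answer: 3398/1975 ≈ 1.7205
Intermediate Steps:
s = 1
Z = -5097/15800 (Z = 3*((17 + 1/(-62 - 38))/(-11 - 68))/2 = 3*((17 + 1/(-100))/(-79))/2 = 3*((17 - 1/100)*(-1/79))/2 = 3*((1699/100)*(-1/79))/2 = (3/2)*(-1699/7900) = -5097/15800 ≈ -0.32260)
((20 + (-5 - 1*(-1)))/(s + M(-1)))*Z = ((20 + (-5 - 1*(-1)))/(1 - 4))*(-5097/15800) = ((20 + (-5 + 1))/(-3))*(-5097/15800) = ((20 - 4)*(-⅓))*(-5097/15800) = (16*(-⅓))*(-5097/15800) = -16/3*(-5097/15800) = 3398/1975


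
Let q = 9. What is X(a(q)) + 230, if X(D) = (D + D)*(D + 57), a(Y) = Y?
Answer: 1418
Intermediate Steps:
X(D) = 2*D*(57 + D) (X(D) = (2*D)*(57 + D) = 2*D*(57 + D))
X(a(q)) + 230 = 2*9*(57 + 9) + 230 = 2*9*66 + 230 = 1188 + 230 = 1418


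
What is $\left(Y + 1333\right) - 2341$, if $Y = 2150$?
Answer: $1142$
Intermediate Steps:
$\left(Y + 1333\right) - 2341 = \left(2150 + 1333\right) - 2341 = 3483 - 2341 = 1142$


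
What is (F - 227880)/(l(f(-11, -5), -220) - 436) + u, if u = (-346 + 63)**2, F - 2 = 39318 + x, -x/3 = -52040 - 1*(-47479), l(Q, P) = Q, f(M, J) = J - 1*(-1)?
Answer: 35414037/440 ≈ 80487.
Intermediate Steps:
f(M, J) = 1 + J (f(M, J) = J + 1 = 1 + J)
x = 13683 (x = -3*(-52040 - 1*(-47479)) = -3*(-52040 + 47479) = -3*(-4561) = 13683)
F = 53003 (F = 2 + (39318 + 13683) = 2 + 53001 = 53003)
u = 80089 (u = (-283)**2 = 80089)
(F - 227880)/(l(f(-11, -5), -220) - 436) + u = (53003 - 227880)/((1 - 5) - 436) + 80089 = -174877/(-4 - 436) + 80089 = -174877/(-440) + 80089 = -174877*(-1/440) + 80089 = 174877/440 + 80089 = 35414037/440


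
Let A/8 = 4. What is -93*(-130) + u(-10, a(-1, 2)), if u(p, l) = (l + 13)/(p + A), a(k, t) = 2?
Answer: 265995/22 ≈ 12091.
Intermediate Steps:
A = 32 (A = 8*4 = 32)
u(p, l) = (13 + l)/(32 + p) (u(p, l) = (l + 13)/(p + 32) = (13 + l)/(32 + p))
-93*(-130) + u(-10, a(-1, 2)) = -93*(-130) + (13 + 2)/(32 - 10) = 12090 + 15/22 = 265995/22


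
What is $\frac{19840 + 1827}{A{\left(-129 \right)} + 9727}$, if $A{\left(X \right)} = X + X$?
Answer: $\frac{21667}{9469} \approx 2.2882$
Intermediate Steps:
$A{\left(X \right)} = 2 X$
$\frac{19840 + 1827}{A{\left(-129 \right)} + 9727} = \frac{19840 + 1827}{2 \left(-129\right) + 9727} = \frac{21667}{-258 + 9727} = \frac{21667}{9469}$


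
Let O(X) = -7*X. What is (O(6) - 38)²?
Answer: 6400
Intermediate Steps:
(O(6) - 38)² = (-7*6 - 38)² = (-42 - 38)² = (-80)² = 6400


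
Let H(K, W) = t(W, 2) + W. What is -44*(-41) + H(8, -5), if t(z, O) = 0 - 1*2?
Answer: 1797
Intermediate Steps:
t(z, O) = -2 (t(z, O) = 0 - 2 = -2)
H(K, W) = -2 + W
-44*(-41) + H(8, -5) = -44*(-41) + (-2 - 5) = 1804 - 7 = 1797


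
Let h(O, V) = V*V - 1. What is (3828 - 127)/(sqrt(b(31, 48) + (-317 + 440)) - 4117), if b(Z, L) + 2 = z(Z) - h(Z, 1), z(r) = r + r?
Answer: -15237017/16949506 - 3701*sqrt(183)/16949506 ≈ -0.90192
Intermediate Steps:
h(O, V) = -1 + V**2 (h(O, V) = V**2 - 1 = -1 + V**2)
z(r) = 2*r
b(Z, L) = -2 + 2*Z (b(Z, L) = -2 + (2*Z - (-1 + 1**2)) = -2 + (2*Z - (-1 + 1)) = -2 + (2*Z - 1*0) = -2 + (2*Z + 0) = -2 + 2*Z)
(3828 - 127)/(sqrt(b(31, 48) + (-317 + 440)) - 4117) = (3828 - 127)/(sqrt((-2 + 2*31) + (-317 + 440)) - 4117) = 3701/(sqrt((-2 + 62) + 123) - 4117) = 3701/(sqrt(60 + 123) - 4117) = 3701/(sqrt(183) - 4117) = 3701/(-4117 + sqrt(183))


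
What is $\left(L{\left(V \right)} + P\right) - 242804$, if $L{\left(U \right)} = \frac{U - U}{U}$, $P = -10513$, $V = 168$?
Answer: $-253317$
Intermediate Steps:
$L{\left(U \right)} = 0$ ($L{\left(U \right)} = \frac{0}{U} = 0$)
$\left(L{\left(V \right)} + P\right) - 242804 = \left(0 - 10513\right) - 242804 = -10513 - 242804 = -253317$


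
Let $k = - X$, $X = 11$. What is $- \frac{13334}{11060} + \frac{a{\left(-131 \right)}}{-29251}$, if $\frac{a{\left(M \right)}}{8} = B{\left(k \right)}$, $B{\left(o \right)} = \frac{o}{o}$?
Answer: $- \frac{195060657}{161758030} \approx -1.2059$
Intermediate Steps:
$k = -11$ ($k = \left(-1\right) 11 = -11$)
$B{\left(o \right)} = 1$
$a{\left(M \right)} = 8$ ($a{\left(M \right)} = 8 \cdot 1 = 8$)
$- \frac{13334}{11060} + \frac{a{\left(-131 \right)}}{-29251} = - \frac{13334}{11060} + \frac{8}{-29251} = \left(-13334\right) \frac{1}{11060} + 8 \left(- \frac{1}{29251}\right) = - \frac{6667}{5530} - \frac{8}{29251} = - \frac{195060657}{161758030}$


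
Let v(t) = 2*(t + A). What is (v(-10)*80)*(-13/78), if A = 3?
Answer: 560/3 ≈ 186.67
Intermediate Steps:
v(t) = 6 + 2*t (v(t) = 2*(t + 3) = 2*(3 + t) = 6 + 2*t)
(v(-10)*80)*(-13/78) = ((6 + 2*(-10))*80)*(-13/78) = ((6 - 20)*80)*(-13*1/78) = -14*80*(-⅙) = -1120*(-⅙) = 560/3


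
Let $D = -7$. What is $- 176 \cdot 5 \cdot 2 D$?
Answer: $12320$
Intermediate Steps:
$- 176 \cdot 5 \cdot 2 D = - 176 \cdot 5 \cdot 2 \left(-7\right) = - 176 \cdot 10 \left(-7\right) = \left(-176\right) \left(-70\right) = 12320$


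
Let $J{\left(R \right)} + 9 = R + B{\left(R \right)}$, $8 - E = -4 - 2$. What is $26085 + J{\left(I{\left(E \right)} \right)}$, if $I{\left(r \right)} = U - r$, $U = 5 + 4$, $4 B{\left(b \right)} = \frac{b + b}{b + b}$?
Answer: $\frac{104285}{4} \approx 26071.0$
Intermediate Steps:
$E = 14$ ($E = 8 - \left(-4 - 2\right) = 8 - -6 = 8 + 6 = 14$)
$B{\left(b \right)} = \frac{1}{4}$ ($B{\left(b \right)} = \frac{\left(b + b\right) \frac{1}{b + b}}{4} = \frac{2 b \frac{1}{2 b}}{4} = \frac{1}{4} \cdot 1 = \frac{1}{4}$)
$U = 9$
$I{\left(r \right)} = 9 - r$
$J{\left(R \right)} = - \frac{35}{4} + R$ ($J{\left(R \right)} = -9 + \left(R + \frac{1}{4}\right) = -9 + \left(\frac{1}{4} + R\right) = - \frac{35}{4} + R$)
$26085 + J{\left(I{\left(E \right)} \right)} = 26085 + \left(- \frac{35}{4} + \left(9 - 14\right)\right) = 26085 - \frac{55}{4} = \frac{104285}{4}$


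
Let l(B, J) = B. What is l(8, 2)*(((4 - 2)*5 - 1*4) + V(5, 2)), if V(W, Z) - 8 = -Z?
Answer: 96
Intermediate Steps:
V(W, Z) = 8 - Z
l(8, 2)*(((4 - 2)*5 - 1*4) + V(5, 2)) = 8*(((4 - 2)*5 - 1*4) + (8 - 1*2)) = 8*((2*5 - 4) + (8 - 2)) = 8*((10 - 4) + 6) = 8*(6 + 6) = 8*12 = 96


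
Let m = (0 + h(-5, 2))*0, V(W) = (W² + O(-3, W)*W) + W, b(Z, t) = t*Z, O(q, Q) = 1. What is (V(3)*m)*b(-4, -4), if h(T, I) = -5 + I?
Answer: 0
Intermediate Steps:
b(Z, t) = Z*t
V(W) = W² + 2*W (V(W) = (W² + 1*W) + W = (W² + W) + W = (W + W²) + W = W² + 2*W)
m = 0 (m = (0 + (-5 + 2))*0 = (0 - 3)*0 = -3*0 = 0)
(V(3)*m)*b(-4, -4) = ((3*(2 + 3))*0)*(-4*(-4)) = ((3*5)*0)*16 = (15*0)*16 = 0*16 = 0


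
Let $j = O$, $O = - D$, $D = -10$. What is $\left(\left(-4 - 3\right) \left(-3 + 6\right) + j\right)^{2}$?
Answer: $121$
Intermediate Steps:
$O = 10$ ($O = \left(-1\right) \left(-10\right) = 10$)
$j = 10$
$\left(\left(-4 - 3\right) \left(-3 + 6\right) + j\right)^{2} = \left(\left(-4 - 3\right) \left(-3 + 6\right) + 10\right)^{2} = \left(\left(-7\right) 3 + 10\right)^{2} = \left(-21 + 10\right)^{2} = \left(-11\right)^{2} = 121$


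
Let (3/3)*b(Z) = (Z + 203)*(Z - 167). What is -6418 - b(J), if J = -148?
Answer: 10907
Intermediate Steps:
b(Z) = (-167 + Z)*(203 + Z) (b(Z) = (Z + 203)*(Z - 167) = (203 + Z)*(-167 + Z) = (-167 + Z)*(203 + Z))
-6418 - b(J) = -6418 - (-33901 + (-148)² + 36*(-148)) = -6418 - (-33901 + 21904 - 5328) = -6418 - 1*(-17325) = -6418 + 17325 = 10907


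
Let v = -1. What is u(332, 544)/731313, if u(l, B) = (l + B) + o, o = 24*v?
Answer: 284/243771 ≈ 0.0011650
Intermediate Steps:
o = -24 (o = 24*(-1) = -24)
u(l, B) = -24 + B + l (u(l, B) = (l + B) - 24 = (B + l) - 24 = -24 + B + l)
u(332, 544)/731313 = (-24 + 544 + 332)/731313 = 852*(1/731313) = 284/243771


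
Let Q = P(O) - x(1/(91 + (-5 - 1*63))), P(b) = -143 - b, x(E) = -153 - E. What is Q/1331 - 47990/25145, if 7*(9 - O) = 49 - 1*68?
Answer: -2058117819/1077669439 ≈ -1.9098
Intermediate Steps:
O = 82/7 (O = 9 - (49 - 1*68)/7 = 9 - (49 - 68)/7 = 9 - ⅐*(-19) = 9 + 19/7 = 82/7 ≈ 11.714)
Q = -269/161 (Q = (-143 - 1*82/7) - (-153 - 1/(91 + (-5 - 1*63))) = (-143 - 82/7) - (-153 - 1/(91 + (-5 - 63))) = -1083/7 - (-153 - 1/(91 - 68)) = -1083/7 - (-153 - 1/23) = -1083/7 - 1*(-3520/23) = -1083/7 + 3520/23 = -269/161 ≈ -1.6708)
Q/1331 - 47990/25145 = -269/161/1331 - 47990/25145 = -269/161*1/1331 - 47990*1/25145 = -269/214291 - 9598/5029 = -2058117819/1077669439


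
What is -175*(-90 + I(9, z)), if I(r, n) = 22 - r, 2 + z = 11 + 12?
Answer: 13475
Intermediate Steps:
z = 21 (z = -2 + (11 + 12) = -2 + 23 = 21)
-175*(-90 + I(9, z)) = -175*(-90 + (22 - 1*9)) = -175*(-90 + (22 - 9)) = -175*(-90 + 13) = -175*(-77) = 13475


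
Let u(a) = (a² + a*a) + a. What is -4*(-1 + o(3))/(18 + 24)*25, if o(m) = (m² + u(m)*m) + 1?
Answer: -1200/7 ≈ -171.43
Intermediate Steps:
u(a) = a + 2*a² (u(a) = (a² + a²) + a = 2*a² + a = a + 2*a²)
o(m) = 1 + m² + m²*(1 + 2*m) (o(m) = (m² + (m*(1 + 2*m))*m) + 1 = (m² + m²*(1 + 2*m)) + 1 = 1 + m² + m²*(1 + 2*m))
-4*(-1 + o(3))/(18 + 24)*25 = -4*(-1 + (1 + 2*3² + 2*3³))/(18 + 24)*25 = -4*(-1 + (1 + 2*9 + 2*27))/42*25 = -4*(-1 + (1 + 18 + 54))/42*25 = -4*(-1 + 73)/42*25 = -288/42*25 = -4*12/7*25 = -48/7*25 = -1200/7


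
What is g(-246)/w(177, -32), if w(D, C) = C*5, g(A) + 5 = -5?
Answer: 1/16 ≈ 0.062500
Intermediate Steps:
g(A) = -10 (g(A) = -5 - 5 = -10)
w(D, C) = 5*C
g(-246)/w(177, -32) = -10/(5*(-32)) = -10/(-160) = -10*(-1/160) = 1/16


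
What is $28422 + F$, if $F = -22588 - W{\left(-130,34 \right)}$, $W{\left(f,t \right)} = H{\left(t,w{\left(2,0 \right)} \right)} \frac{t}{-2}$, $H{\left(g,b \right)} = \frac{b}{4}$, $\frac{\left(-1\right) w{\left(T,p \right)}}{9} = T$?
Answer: $\frac{11515}{2} \approx 5757.5$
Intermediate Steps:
$w{\left(T,p \right)} = - 9 T$
$H{\left(g,b \right)} = \frac{b}{4}$ ($H{\left(g,b \right)} = b \frac{1}{4} = \frac{b}{4}$)
$W{\left(f,t \right)} = \frac{9 t}{4}$ ($W{\left(f,t \right)} = \frac{\left(-9\right) 2}{4} \frac{t}{-2} = \frac{1}{4} \left(-18\right) t \left(- \frac{1}{2}\right) = - \frac{9 \left(- \frac{t}{2}\right)}{2} = \frac{9 t}{4}$)
$F = - \frac{45329}{2}$ ($F = -22588 - \frac{9}{4} \cdot 34 = -22588 - \frac{153}{2} = - \frac{45329}{2} \approx -22665.0$)
$28422 + F = 28422 - \frac{45329}{2} = \frac{11515}{2}$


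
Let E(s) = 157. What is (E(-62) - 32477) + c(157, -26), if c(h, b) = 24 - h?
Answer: -32453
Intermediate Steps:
(E(-62) - 32477) + c(157, -26) = (157 - 32477) + (24 - 1*157) = -32320 + (24 - 157) = -32320 - 133 = -32453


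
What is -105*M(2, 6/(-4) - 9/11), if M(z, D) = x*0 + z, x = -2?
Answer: -210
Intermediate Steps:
M(z, D) = z (M(z, D) = -2*0 + z = 0 + z = z)
-105*M(2, 6/(-4) - 9/11) = -105*2 = -210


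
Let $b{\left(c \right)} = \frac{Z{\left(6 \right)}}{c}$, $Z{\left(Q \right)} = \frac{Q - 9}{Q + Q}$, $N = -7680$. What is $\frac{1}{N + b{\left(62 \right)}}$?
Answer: $- \frac{248}{1904641} \approx -0.00013021$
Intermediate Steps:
$Z{\left(Q \right)} = \frac{-9 + Q}{2 Q}$
$b{\left(c \right)} = - \frac{1}{4 c}$ ($b{\left(c \right)} = \frac{\frac{1}{2} \cdot \frac{1}{6} \left(-9 + 6\right)}{c} = \frac{\frac{1}{2} \cdot \frac{1}{6} \left(-3\right)}{c} = - \frac{1}{4 c}$)
$\frac{1}{N + b{\left(62 \right)}} = \frac{1}{-7680 - \frac{1}{4 \cdot 62}} = \frac{1}{-7680 - \frac{1}{248}} = \frac{1}{- \frac{1904641}{248}} = - \frac{248}{1904641}$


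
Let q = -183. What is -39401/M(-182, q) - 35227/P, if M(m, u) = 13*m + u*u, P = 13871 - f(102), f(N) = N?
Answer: -1638882290/428532587 ≈ -3.8244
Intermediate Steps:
P = 13769 (P = 13871 - 1*102 = 13871 - 102 = 13769)
M(m, u) = u**2 + 13*m (M(m, u) = 13*m + u**2 = u**2 + 13*m)
-39401/M(-182, q) - 35227/P = -39401/((-183)**2 + 13*(-182)) - 35227/13769 = -39401/(33489 - 2366) - 35227*1/13769 = -39401/31123 - 35227/13769 = -1638882290/428532587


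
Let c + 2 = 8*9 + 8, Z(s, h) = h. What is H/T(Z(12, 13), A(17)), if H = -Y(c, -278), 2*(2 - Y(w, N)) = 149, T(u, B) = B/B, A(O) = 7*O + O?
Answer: 145/2 ≈ 72.500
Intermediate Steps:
A(O) = 8*O
T(u, B) = 1
c = 78 (c = -2 + (8*9 + 8) = -2 + (72 + 8) = -2 + 80 = 78)
Y(w, N) = -145/2 (Y(w, N) = 2 - ½*149 = 2 - 149/2 = -145/2)
H = 145/2 (H = -1*(-145/2) = 145/2 ≈ 72.500)
H/T(Z(12, 13), A(17)) = (145/2)/1 = (145/2)*1 = 145/2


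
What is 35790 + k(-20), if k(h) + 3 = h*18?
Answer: 35427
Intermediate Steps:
k(h) = -3 + 18*h (k(h) = -3 + h*18 = -3 + 18*h)
35790 + k(-20) = 35790 + (-3 + 18*(-20)) = 35790 + (-3 - 360) = 35790 - 363 = 35427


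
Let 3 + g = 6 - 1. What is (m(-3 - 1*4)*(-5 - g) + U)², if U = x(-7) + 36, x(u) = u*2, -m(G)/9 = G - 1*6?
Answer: 635209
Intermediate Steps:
m(G) = 54 - 9*G (m(G) = -9*(G - 1*6) = -9*(G - 6) = -9*(-6 + G) = 54 - 9*G)
g = 2 (g = -3 + (6 - 1) = -3 + 5 = 2)
x(u) = 2*u
U = 22 (U = 2*(-7) + 36 = -14 + 36 = 22)
(m(-3 - 1*4)*(-5 - g) + U)² = ((54 - 9*(-3 - 1*4))*(-5 - 1*2) + 22)² = ((54 - 9*(-3 - 4))*(-5 - 2) + 22)² = ((54 - 9*(-7))*(-7) + 22)² = ((54 + 63)*(-7) + 22)² = (117*(-7) + 22)² = (-819 + 22)² = (-797)² = 635209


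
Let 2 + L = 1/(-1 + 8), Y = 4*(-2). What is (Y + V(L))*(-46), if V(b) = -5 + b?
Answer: 4784/7 ≈ 683.43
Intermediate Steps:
Y = -8
L = -13/7 (L = -2 + 1/(-1 + 8) = -2 + 1/7 = -13/7 ≈ -1.8571)
(Y + V(L))*(-46) = (-8 + (-5 - 13/7))*(-46) = (-8 - 48/7)*(-46) = -104/7*(-46) = 4784/7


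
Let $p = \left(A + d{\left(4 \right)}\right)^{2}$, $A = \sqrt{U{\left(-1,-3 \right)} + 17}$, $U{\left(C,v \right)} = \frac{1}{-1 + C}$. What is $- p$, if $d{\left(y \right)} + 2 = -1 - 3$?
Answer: $- \frac{105}{2} + 6 \sqrt{66} \approx -3.7558$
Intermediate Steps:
$d{\left(y \right)} = -6$ ($d{\left(y \right)} = -2 - 4 = -6$)
$A = \frac{\sqrt{66}}{2}$ ($A = \sqrt{\frac{1}{-1 - 1} + 17} = \sqrt{\frac{1}{-2} + 17} = \sqrt{- \frac{1}{2} + 17} = \sqrt{\frac{33}{2}} = \frac{\sqrt{66}}{2} \approx 4.062$)
$p = \left(-6 + \frac{\sqrt{66}}{2}\right)^{2}$ ($p = \left(\frac{\sqrt{66}}{2} - 6\right)^{2} = \left(-6 + \frac{\sqrt{66}}{2}\right)^{2} \approx 3.7558$)
$- p = - \frac{\left(12 - \sqrt{66}\right)^{2}}{4}$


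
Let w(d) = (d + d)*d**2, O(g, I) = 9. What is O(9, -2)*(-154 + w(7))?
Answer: 4788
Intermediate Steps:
w(d) = 2*d**3 (w(d) = (2*d)*d**2 = 2*d**3)
O(9, -2)*(-154 + w(7)) = 9*(-154 + 2*7**3) = 9*(-154 + 2*343) = 9*(-154 + 686) = 9*532 = 4788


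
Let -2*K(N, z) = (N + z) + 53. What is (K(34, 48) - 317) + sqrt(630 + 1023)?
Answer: -769/2 + sqrt(1653) ≈ -343.84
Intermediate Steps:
K(N, z) = -53/2 - N/2 - z/2 (K(N, z) = -((N + z) + 53)/2 = -(53 + N + z)/2 = -53/2 - N/2 - z/2)
(K(34, 48) - 317) + sqrt(630 + 1023) = ((-53/2 - 1/2*34 - 1/2*48) - 317) + sqrt(630 + 1023) = ((-53/2 - 17 - 24) - 317) + sqrt(1653) = (-135/2 - 317) + sqrt(1653) = -769/2 + sqrt(1653)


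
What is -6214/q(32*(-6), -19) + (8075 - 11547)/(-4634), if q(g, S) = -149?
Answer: 2093786/49319 ≈ 42.454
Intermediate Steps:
-6214/q(32*(-6), -19) + (8075 - 11547)/(-4634) = -6214/(-149) + (8075 - 11547)/(-4634) = -6214*(-1/149) - 3472*(-1/4634) = 6214/149 + 248/331 = 2093786/49319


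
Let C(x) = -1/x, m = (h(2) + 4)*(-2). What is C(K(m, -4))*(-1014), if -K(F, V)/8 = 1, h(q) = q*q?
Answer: -507/4 ≈ -126.75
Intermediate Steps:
h(q) = q²
m = -16 (m = (2² + 4)*(-2) = (4 + 4)*(-2) = 8*(-2) = -16)
K(F, V) = -8 (K(F, V) = -8*1 = -8)
C(K(m, -4))*(-1014) = -1/(-8)*(-1014) = -1*(-⅛)*(-1014) = (⅛)*(-1014) = -507/4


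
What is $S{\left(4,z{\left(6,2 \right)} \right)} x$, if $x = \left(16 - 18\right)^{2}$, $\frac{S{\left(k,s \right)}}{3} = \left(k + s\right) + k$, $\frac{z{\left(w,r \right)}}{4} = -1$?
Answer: $48$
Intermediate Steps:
$z{\left(w,r \right)} = -4$ ($z{\left(w,r \right)} = 4 \left(-1\right) = -4$)
$S{\left(k,s \right)} = 3 s + 6 k$ ($S{\left(k,s \right)} = 3 \left(\left(k + s\right) + k\right) = 3 \left(s + 2 k\right) = 3 s + 6 k$)
$x = 4$ ($x = \left(-2\right)^{2} = 4$)
$S{\left(4,z{\left(6,2 \right)} \right)} x = \left(3 \left(-4\right) + 6 \cdot 4\right) 4 = \left(-12 + 24\right) 4 = 12 \cdot 4 = 48$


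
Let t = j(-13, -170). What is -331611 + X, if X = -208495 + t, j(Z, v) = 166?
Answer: -539940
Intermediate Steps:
t = 166
X = -208329 (X = -208495 + 166 = -208329)
-331611 + X = -331611 - 208329 = -539940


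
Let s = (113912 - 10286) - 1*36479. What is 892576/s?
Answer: 892576/67147 ≈ 13.293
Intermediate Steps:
s = 67147 (s = 103626 - 36479 = 67147)
892576/s = 892576/67147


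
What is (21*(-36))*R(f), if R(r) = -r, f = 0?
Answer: 0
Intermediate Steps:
(21*(-36))*R(f) = (21*(-36))*(-1*0) = -756*0 = 0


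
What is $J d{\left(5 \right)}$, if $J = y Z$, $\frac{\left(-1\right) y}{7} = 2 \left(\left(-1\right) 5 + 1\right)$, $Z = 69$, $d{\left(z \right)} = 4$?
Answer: $15456$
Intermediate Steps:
$y = 56$ ($y = - 7 \cdot 2 \left(\left(-1\right) 5 + 1\right) = - 7 \cdot 2 \left(-5 + 1\right) = - 7 \cdot 2 \left(-4\right) = \left(-7\right) \left(-8\right) = 56$)
$J = 3864$ ($J = 56 \cdot 69 = 3864$)
$J d{\left(5 \right)} = 3864 \cdot 4 = 15456$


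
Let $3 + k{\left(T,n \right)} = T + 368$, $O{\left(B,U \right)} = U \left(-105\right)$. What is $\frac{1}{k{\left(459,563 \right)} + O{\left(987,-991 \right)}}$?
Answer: $\frac{1}{104879} \approx 9.5348 \cdot 10^{-6}$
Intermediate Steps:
$O{\left(B,U \right)} = - 105 U$
$k{\left(T,n \right)} = 365 + T$ ($k{\left(T,n \right)} = -3 + \left(T + 368\right) = -3 + \left(368 + T\right) = 365 + T$)
$\frac{1}{k{\left(459,563 \right)} + O{\left(987,-991 \right)}} = \frac{1}{\left(365 + 459\right) - -104055} = \frac{1}{824 + 104055} = \frac{1}{104879}$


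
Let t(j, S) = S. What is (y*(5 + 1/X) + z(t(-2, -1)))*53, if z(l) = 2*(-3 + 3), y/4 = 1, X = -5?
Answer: 5088/5 ≈ 1017.6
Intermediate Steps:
y = 4 (y = 4*1 = 4)
z(l) = 0 (z(l) = 2*0 = 0)
(y*(5 + 1/X) + z(t(-2, -1)))*53 = (4*(5 + 1/(-5)) + 0)*53 = (4*(5 - 1/5) + 0)*53 = (4*(24/5) + 0)*53 = (96/5 + 0)*53 = (96/5)*53 = 5088/5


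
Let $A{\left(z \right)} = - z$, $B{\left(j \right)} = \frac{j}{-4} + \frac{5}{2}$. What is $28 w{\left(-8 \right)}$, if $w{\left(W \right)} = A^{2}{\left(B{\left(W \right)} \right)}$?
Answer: $567$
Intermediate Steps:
$B{\left(j \right)} = \frac{5}{2} - \frac{j}{4}$ ($B{\left(j \right)} = j \left(- \frac{1}{4}\right) + 5 \cdot \frac{1}{2} = - \frac{j}{4} + \frac{5}{2} = \frac{5}{2} - \frac{j}{4}$)
$w{\left(W \right)} = \left(- \frac{5}{2} + \frac{W}{4}\right)^{2}$ ($w{\left(W \right)} = \left(- (\frac{5}{2} - \frac{W}{4})\right)^{2} = \left(- \frac{5}{2} + \frac{W}{4}\right)^{2}$)
$28 w{\left(-8 \right)} = 28 \frac{\left(-10 - 8\right)^{2}}{16} = 28 \frac{\left(-18\right)^{2}}{16} = 28 \cdot \frac{1}{16} \cdot 324 = 28 \cdot \frac{81}{4} = 567$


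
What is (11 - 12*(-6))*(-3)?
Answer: -249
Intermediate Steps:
(11 - 12*(-6))*(-3) = (11 + 72)*(-3) = 83*(-3) = -249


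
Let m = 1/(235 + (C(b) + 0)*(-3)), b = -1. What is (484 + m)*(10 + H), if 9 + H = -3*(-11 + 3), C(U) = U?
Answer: 2879825/238 ≈ 12100.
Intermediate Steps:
H = 15 (H = -9 - 3*(-11 + 3) = -9 - 3*(-8) = -9 + 24 = 15)
m = 1/238 (m = 1/(235 + (-1 + 0)*(-3)) = 1/(235 - 1*(-3)) = 1/(235 + 3) = 1/238 ≈ 0.0042017)
(484 + m)*(10 + H) = (484 + 1/238)*(10 + 15) = (115193/238)*25 = 2879825/238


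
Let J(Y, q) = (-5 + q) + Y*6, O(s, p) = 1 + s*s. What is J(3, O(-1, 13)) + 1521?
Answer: 1536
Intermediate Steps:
O(s, p) = 1 + s**2
J(Y, q) = -5 + q + 6*Y (J(Y, q) = (-5 + q) + 6*Y = -5 + q + 6*Y)
J(3, O(-1, 13)) + 1521 = (-5 + (1 + (-1)**2) + 6*3) + 1521 = (-5 + (1 + 1) + 18) + 1521 = (-5 + 2 + 18) + 1521 = 15 + 1521 = 1536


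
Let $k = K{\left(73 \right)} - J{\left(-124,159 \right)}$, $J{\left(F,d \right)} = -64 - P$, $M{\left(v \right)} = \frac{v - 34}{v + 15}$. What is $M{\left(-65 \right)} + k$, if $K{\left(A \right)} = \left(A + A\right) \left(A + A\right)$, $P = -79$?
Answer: $\frac{1065149}{50} \approx 21303.0$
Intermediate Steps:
$K{\left(A \right)} = 4 A^{2}$ ($K{\left(A \right)} = 2 A 2 A = 4 A^{2}$)
$M{\left(v \right)} = \frac{-34 + v}{15 + v}$
$J{\left(F,d \right)} = 15$ ($J{\left(F,d \right)} = -64 - -79 = -64 + 79 = 15$)
$k = 21301$ ($k = 4 \cdot 73^{2} - 15 = 4 \cdot 5329 - 15 = 21316 - 15 = 21301$)
$M{\left(-65 \right)} + k = \frac{-34 - 65}{15 - 65} + 21301 = \frac{1}{-50} \left(-99\right) + 21301 = \left(- \frac{1}{50}\right) \left(-99\right) + 21301 = \frac{99}{50} + 21301 = \frac{1065149}{50}$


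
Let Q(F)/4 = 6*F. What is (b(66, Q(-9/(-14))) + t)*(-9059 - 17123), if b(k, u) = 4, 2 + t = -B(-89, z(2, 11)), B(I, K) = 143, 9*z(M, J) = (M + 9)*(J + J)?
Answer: 3691662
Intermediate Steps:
z(M, J) = 2*J*(9 + M)/9 (z(M, J) = ((M + 9)*(J + J))/9 = ((9 + M)*(2*J))/9 = (2*J*(9 + M))/9 = 2*J*(9 + M)/9)
Q(F) = 24*F (Q(F) = 4*(6*F) = 24*F)
t = -145 (t = -2 - 1*143 = -2 - 143 = -145)
(b(66, Q(-9/(-14))) + t)*(-9059 - 17123) = (4 - 145)*(-9059 - 17123) = -141*(-26182) = 3691662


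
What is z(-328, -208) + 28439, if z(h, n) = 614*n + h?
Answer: -99601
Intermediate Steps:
z(h, n) = h + 614*n
z(-328, -208) + 28439 = (-328 + 614*(-208)) + 28439 = (-328 - 127712) + 28439 = -128040 + 28439 = -99601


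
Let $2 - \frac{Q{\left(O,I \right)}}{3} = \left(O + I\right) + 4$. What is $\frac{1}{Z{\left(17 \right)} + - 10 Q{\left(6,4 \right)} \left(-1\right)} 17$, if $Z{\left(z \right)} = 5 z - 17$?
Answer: $- \frac{17}{292} \approx -0.058219$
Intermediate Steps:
$Z{\left(z \right)} = -17 + 5 z$
$Q{\left(O,I \right)} = -6 - 3 I - 3 O$ ($Q{\left(O,I \right)} = 6 - 3 \left(\left(O + I\right) + 4\right) = 6 - 3 \left(\left(I + O\right) + 4\right) = 6 - 3 \left(4 + I + O\right) = 6 - \left(12 + 3 I + 3 O\right) = -6 - 3 I - 3 O$)
$\frac{1}{Z{\left(17 \right)} + - 10 Q{\left(6,4 \right)} \left(-1\right)} 17 = \frac{1}{\left(-17 + 5 \cdot 17\right) + - 10 \left(-6 - 12 - 18\right) \left(-1\right)} 17 = \frac{1}{\left(-17 + 85\right) + - 10 \left(-6 - 12 - 18\right) \left(-1\right)} 17 = \frac{1}{68 + \left(-10\right) \left(-36\right) \left(-1\right)} 17 = \frac{1}{68 + 360 \left(-1\right)} 17 = \frac{1}{68 - 360} \cdot 17 = \frac{1}{-292} \cdot 17 = \left(- \frac{1}{292}\right) 17 = - \frac{17}{292}$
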